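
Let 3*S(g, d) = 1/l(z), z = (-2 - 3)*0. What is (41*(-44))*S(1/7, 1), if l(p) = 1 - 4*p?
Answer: -1804/3 ≈ -601.33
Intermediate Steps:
z = 0 (z = -5*0 = 0)
S(g, d) = ⅓ (S(g, d) = 1/(3*(1 - 4*0)) = 1/(3*(1 + 0)) = (⅓)/1 = (⅓)*1 = ⅓)
(41*(-44))*S(1/7, 1) = (41*(-44))*(⅓) = -1804*⅓ = -1804/3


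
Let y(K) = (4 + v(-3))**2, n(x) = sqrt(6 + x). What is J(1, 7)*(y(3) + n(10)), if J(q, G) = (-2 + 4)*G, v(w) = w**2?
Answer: 2422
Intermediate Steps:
J(q, G) = 2*G
y(K) = 169 (y(K) = (4 + (-3)**2)**2 = (4 + 9)**2 = 13**2 = 169)
J(1, 7)*(y(3) + n(10)) = (2*7)*(169 + sqrt(6 + 10)) = 14*(169 + sqrt(16)) = 14*(169 + 4) = 14*173 = 2422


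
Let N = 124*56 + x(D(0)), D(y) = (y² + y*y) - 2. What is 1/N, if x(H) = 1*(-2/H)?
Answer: 1/6945 ≈ 0.00014399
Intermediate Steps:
D(y) = -2 + 2*y² (D(y) = (y² + y²) - 2 = 2*y² - 2 = -2 + 2*y²)
x(H) = -2/H
N = 6945 (N = 124*56 - 2/(-2 + 2*0²) = 6944 - 2/(-2 + 2*0) = 6944 - 2/(-2 + 0) = 6944 - 2/(-2) = 6944 - 2*(-½) = 6944 + 1 = 6945)
1/N = 1/6945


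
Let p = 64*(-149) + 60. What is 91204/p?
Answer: -22801/2369 ≈ -9.6247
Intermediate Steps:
p = -9476 (p = -9536 + 60 = -9476)
91204/p = 91204/(-9476) = 91204*(-1/9476) = -22801/2369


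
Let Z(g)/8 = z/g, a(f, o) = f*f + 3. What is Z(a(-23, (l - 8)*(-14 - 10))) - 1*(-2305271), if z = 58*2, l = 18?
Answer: 306601275/133 ≈ 2.3053e+6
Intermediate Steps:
z = 116
a(f, o) = 3 + f² (a(f, o) = f² + 3 = 3 + f²)
Z(g) = 928/g (Z(g) = 8*(116/g) = 928/g)
Z(a(-23, (l - 8)*(-14 - 10))) - 1*(-2305271) = 928/(3 + (-23)²) - 1*(-2305271) = 928/(3 + 529) + 2305271 = 928/532 + 2305271 = 928*(1/532) + 2305271 = 232/133 + 2305271 = 306601275/133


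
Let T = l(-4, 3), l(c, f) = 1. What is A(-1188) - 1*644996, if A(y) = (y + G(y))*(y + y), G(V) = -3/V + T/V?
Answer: 2177688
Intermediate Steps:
T = 1
G(V) = -2/V (G(V) = -3/V + 1/V = -2/V)
A(y) = 2*y*(y - 2/y) (A(y) = (y - 2/y)*(y + y) = (y - 2/y)*(2*y) = 2*y*(y - 2/y))
A(-1188) - 1*644996 = (-4 + 2*(-1188)²) - 1*644996 = (-4 + 2*1411344) - 644996 = (-4 + 2822688) - 644996 = 2822684 - 644996 = 2177688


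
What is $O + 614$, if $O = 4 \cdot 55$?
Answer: $834$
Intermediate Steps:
$O = 220$
$O + 614 = 220 + 614 = 834$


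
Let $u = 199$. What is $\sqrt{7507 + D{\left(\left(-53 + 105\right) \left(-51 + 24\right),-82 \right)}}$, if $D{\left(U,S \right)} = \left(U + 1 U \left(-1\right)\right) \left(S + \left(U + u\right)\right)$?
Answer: $\sqrt{7507} \approx 86.643$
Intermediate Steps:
$D{\left(U,S \right)} = 0$ ($D{\left(U,S \right)} = \left(U + 1 U \left(-1\right)\right) \left(S + \left(U + 199\right)\right) = \left(U + U \left(-1\right)\right) \left(S + \left(199 + U\right)\right) = \left(U - U\right) \left(199 + S + U\right) = 0 \left(199 + S + U\right) = 0$)
$\sqrt{7507 + D{\left(\left(-53 + 105\right) \left(-51 + 24\right),-82 \right)}} = \sqrt{7507 + 0} = \sqrt{7507}$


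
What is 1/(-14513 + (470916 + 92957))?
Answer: 1/549360 ≈ 1.8203e-6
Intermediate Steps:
1/(-14513 + (470916 + 92957)) = 1/(-14513 + 563873) = 1/549360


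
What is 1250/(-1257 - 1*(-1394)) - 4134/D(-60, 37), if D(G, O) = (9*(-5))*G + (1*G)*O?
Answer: 5607/10960 ≈ 0.51159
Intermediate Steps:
D(G, O) = -45*G + G*O
1250/(-1257 - 1*(-1394)) - 4134/D(-60, 37) = 1250/(-1257 - 1*(-1394)) - 4134*(-1/(60*(-45 + 37))) = 1250/(-1257 + 1394) - 4134/((-60*(-8))) = 1250/137 - 4134/480 = 1250*(1/137) - 4134*1/480 = 1250/137 - 689/80 = 5607/10960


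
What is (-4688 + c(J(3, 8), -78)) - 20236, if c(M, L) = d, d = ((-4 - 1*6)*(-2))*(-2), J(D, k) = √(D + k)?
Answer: -24964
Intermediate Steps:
d = -40 (d = ((-4 - 6)*(-2))*(-2) = -10*(-2)*(-2) = 20*(-2) = -40)
c(M, L) = -40
(-4688 + c(J(3, 8), -78)) - 20236 = (-4688 - 40) - 20236 = -4728 - 20236 = -24964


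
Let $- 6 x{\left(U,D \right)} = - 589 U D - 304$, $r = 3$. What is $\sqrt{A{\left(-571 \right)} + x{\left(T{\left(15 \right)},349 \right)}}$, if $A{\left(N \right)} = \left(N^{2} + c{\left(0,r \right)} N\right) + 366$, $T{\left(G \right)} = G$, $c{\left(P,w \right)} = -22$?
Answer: $\frac{\sqrt{30705198}}{6} \approx 923.54$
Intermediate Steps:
$A{\left(N \right)} = 366 + N^{2} - 22 N$ ($A{\left(N \right)} = \left(N^{2} - 22 N\right) + 366 = 366 + N^{2} - 22 N$)
$x{\left(U,D \right)} = \frac{152}{3} + \frac{589 D U}{6}$ ($x{\left(U,D \right)} = - \frac{- 589 U D - 304}{6} = - \frac{- 589 D U - 304}{6} = - \frac{-304 - 589 D U}{6} = \frac{152}{3} + \frac{589 D U}{6}$)
$\sqrt{A{\left(-571 \right)} + x{\left(T{\left(15 \right)},349 \right)}} = \sqrt{\left(366 + \left(-571\right)^{2} - -12562\right) + \left(\frac{152}{3} + \frac{589}{6} \cdot 349 \cdot 15\right)} = \sqrt{\left(366 + 326041 + 12562\right) + \left(\frac{152}{3} + \frac{1027805}{2}\right)} = \sqrt{338969 + \frac{3083719}{6}} = \sqrt{\frac{5117533}{6}} = \frac{\sqrt{30705198}}{6}$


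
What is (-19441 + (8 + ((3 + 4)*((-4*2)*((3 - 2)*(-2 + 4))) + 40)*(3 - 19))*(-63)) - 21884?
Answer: -114405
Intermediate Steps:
(-19441 + (8 + ((3 + 4)*((-4*2)*((3 - 2)*(-2 + 4))) + 40)*(3 - 19))*(-63)) - 21884 = (-19441 + (8 + (7*(-8*2) + 40)*(-16))*(-63)) - 21884 = (-19441 + (8 + (7*(-16) + 40)*(-16))*(-63)) - 21884 = (-19441 + (8 + (-112 + 40)*(-16))*(-63)) - 21884 = (-19441 + (8 - 72*(-16))*(-63)) - 21884 = (-19441 + (8 + 1152)*(-63)) - 21884 = (-19441 + 1160*(-63)) - 21884 = (-19441 - 73080) - 21884 = -92521 - 21884 = -114405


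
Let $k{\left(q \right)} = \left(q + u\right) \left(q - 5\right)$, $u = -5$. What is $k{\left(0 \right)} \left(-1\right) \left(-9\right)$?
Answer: $225$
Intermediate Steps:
$k{\left(q \right)} = \left(-5 + q\right)^{2}$ ($k{\left(q \right)} = \left(q - 5\right) \left(q - 5\right) = \left(-5 + q\right) \left(-5 + q\right) = \left(-5 + q\right)^{2}$)
$k{\left(0 \right)} \left(-1\right) \left(-9\right) = \left(25 + 0^{2} - 0\right) \left(-1\right) \left(-9\right) = \left(25 + 0 + 0\right) \left(-1\right) \left(-9\right) = 25 \left(-1\right) \left(-9\right) = \left(-25\right) \left(-9\right) = 225$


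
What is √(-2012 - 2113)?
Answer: 5*I*√165 ≈ 64.226*I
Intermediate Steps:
√(-2012 - 2113) = √(-4125) = 5*I*√165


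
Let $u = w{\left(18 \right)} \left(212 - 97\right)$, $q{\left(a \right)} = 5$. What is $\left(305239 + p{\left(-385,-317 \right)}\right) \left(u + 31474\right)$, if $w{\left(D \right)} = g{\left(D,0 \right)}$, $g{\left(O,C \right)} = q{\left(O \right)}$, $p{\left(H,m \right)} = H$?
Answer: $9770265846$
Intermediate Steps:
$g{\left(O,C \right)} = 5$
$w{\left(D \right)} = 5$
$u = 575$ ($u = 5 \left(212 - 97\right) = 5 \cdot 115 = 575$)
$\left(305239 + p{\left(-385,-317 \right)}\right) \left(u + 31474\right) = \left(305239 - 385\right) \left(575 + 31474\right) = 304854 \cdot 32049 = 9770265846$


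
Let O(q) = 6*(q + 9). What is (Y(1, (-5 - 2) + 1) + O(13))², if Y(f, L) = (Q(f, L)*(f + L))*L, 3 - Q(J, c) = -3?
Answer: 97344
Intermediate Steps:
Q(J, c) = 6 (Q(J, c) = 3 - 1*(-3) = 3 + 3 = 6)
Y(f, L) = L*(6*L + 6*f) (Y(f, L) = (6*(f + L))*L = (6*(L + f))*L = (6*L + 6*f)*L = L*(6*L + 6*f))
O(q) = 54 + 6*q (O(q) = 6*(9 + q) = 54 + 6*q)
(Y(1, (-5 - 2) + 1) + O(13))² = (6*((-5 - 2) + 1)*(((-5 - 2) + 1) + 1) + (54 + 6*13))² = (6*(-7 + 1)*((-7 + 1) + 1) + (54 + 78))² = (6*(-6)*(-6 + 1) + 132)² = (6*(-6)*(-5) + 132)² = (180 + 132)² = 312² = 97344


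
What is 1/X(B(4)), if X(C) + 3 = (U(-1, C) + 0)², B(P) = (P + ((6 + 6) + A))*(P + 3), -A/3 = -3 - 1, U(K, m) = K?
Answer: -½ ≈ -0.50000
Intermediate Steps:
A = 12 (A = -3*(-3 - 1) = -3*(-4) = 12)
B(P) = (3 + P)*(24 + P) (B(P) = (P + ((6 + 6) + 12))*(P + 3) = (P + (12 + 12))*(3 + P) = (P + 24)*(3 + P) = (24 + P)*(3 + P) = (3 + P)*(24 + P))
X(C) = -2 (X(C) = -3 + (-1 + 0)² = -3 + (-1)² = -3 + 1 = -2)
1/X(B(4)) = 1/(-2) = -½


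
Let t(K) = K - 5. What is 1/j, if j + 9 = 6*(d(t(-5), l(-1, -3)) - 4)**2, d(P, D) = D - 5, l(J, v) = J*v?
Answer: 1/207 ≈ 0.0048309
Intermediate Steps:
t(K) = -5 + K
d(P, D) = -5 + D
j = 207 (j = -9 + 6*((-5 - 1*(-3)) - 4)**2 = -9 + 6*((-5 + 3) - 4)**2 = -9 + 6*(-2 - 4)**2 = -9 + 6*(-6)**2 = -9 + 6*36 = -9 + 216 = 207)
1/j = 1/207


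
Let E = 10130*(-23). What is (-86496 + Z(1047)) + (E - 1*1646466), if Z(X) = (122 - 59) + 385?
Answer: -1965504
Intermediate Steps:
E = -232990
Z(X) = 448 (Z(X) = 63 + 385 = 448)
(-86496 + Z(1047)) + (E - 1*1646466) = (-86496 + 448) + (-232990 - 1*1646466) = -86048 + (-232990 - 1646466) = -86048 - 1879456 = -1965504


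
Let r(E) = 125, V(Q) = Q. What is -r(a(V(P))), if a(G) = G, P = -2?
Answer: -125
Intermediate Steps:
-r(a(V(P))) = -1*125 = -125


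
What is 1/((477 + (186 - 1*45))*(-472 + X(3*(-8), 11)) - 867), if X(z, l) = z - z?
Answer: -1/292563 ≈ -3.4181e-6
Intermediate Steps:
X(z, l) = 0
1/((477 + (186 - 1*45))*(-472 + X(3*(-8), 11)) - 867) = 1/((477 + (186 - 1*45))*(-472 + 0) - 867) = 1/((477 + (186 - 45))*(-472) - 867) = 1/((477 + 141)*(-472) - 867) = 1/(618*(-472) - 867) = 1/(-291696 - 867) = 1/(-292563) = -1/292563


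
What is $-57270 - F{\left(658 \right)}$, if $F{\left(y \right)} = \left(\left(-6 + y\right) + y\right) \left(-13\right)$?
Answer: $-40240$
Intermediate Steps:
$F{\left(y \right)} = 78 - 26 y$ ($F{\left(y \right)} = \left(-6 + 2 y\right) \left(-13\right) = 78 - 26 y$)
$-57270 - F{\left(658 \right)} = -57270 - \left(78 - 17108\right) = -57270 - -17030 = -57270 + 17030 = -40240$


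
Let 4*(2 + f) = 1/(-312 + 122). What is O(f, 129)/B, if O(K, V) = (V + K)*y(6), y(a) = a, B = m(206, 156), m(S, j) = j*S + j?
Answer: 32173/1363440 ≈ 0.023597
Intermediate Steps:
m(S, j) = j + S*j (m(S, j) = S*j + j = j + S*j)
B = 32292 (B = 156*(1 + 206) = 156*207 = 32292)
f = -1521/760 (f = -2 + 1/(4*(-312 + 122)) = -2 + (¼)/(-190) = -2 + (¼)*(-1/190) = -2 - 1/760 = -1521/760 ≈ -2.0013)
O(K, V) = 6*K + 6*V (O(K, V) = (V + K)*6 = (K + V)*6 = 6*K + 6*V)
O(f, 129)/B = (6*(-1521/760) + 6*129)/32292 = (-4563/380 + 774)*(1/32292) = (289557/380)*(1/32292) = 32173/1363440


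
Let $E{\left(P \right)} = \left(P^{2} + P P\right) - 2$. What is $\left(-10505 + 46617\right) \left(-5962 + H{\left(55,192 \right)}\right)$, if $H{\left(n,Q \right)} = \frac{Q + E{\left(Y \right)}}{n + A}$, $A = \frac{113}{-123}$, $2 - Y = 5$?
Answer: $- \frac{357812501920}{1663} \approx -2.1516 \cdot 10^{8}$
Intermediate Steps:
$Y = -3$ ($Y = 2 - 5 = -3$)
$E{\left(P \right)} = -2 + 2 P^{2}$ ($E{\left(P \right)} = \left(P^{2} + P^{2}\right) - 2 = 2 P^{2} - 2 = -2 + 2 P^{2}$)
$A = - \frac{113}{123}$ ($A = 113 \left(- \frac{1}{123}\right) = - \frac{113}{123} \approx -0.9187$)
$H{\left(n,Q \right)} = \frac{16 + Q}{- \frac{113}{123} + n}$ ($H{\left(n,Q \right)} = \frac{Q - \left(2 - 2 \left(-3\right)^{2}\right)}{n - \frac{113}{123}} = \frac{Q + \left(-2 + 2 \cdot 9\right)}{- \frac{113}{123} + n} = \frac{Q + \left(-2 + 18\right)}{- \frac{113}{123} + n} = \frac{Q + 16}{- \frac{113}{123} + n} = \frac{16 + Q}{- \frac{113}{123} + n}$)
$\left(-10505 + 46617\right) \left(-5962 + H{\left(55,192 \right)}\right) = \left(-10505 + 46617\right) \left(-5962 + \frac{123 \left(16 + 192\right)}{-113 + 123 \cdot 55}\right) = 36112 \left(-5962 + 123 \frac{1}{-113 + 6765} \cdot 208\right) = 36112 \left(-5962 + 123 \cdot \frac{1}{6652} \cdot 208\right) = 36112 \left(-5962 + \frac{6396}{1663}\right) = 36112 \left(- \frac{9908410}{1663}\right) = - \frac{357812501920}{1663}$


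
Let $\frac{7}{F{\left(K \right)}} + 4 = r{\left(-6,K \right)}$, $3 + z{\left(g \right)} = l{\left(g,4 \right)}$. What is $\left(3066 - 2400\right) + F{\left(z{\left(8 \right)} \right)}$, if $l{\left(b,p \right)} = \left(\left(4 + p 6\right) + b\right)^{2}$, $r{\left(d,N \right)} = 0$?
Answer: $\frac{2657}{4} \approx 664.25$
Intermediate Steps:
$l{\left(b,p \right)} = \left(4 + b + 6 p\right)^{2}$ ($l{\left(b,p \right)} = \left(\left(4 + 6 p\right) + b\right)^{2} = \left(4 + b + 6 p\right)^{2}$)
$z{\left(g \right)} = -3 + \left(28 + g\right)^{2}$ ($z{\left(g \right)} = -3 + \left(4 + g + 6 \cdot 4\right)^{2} = -3 + \left(4 + g + 24\right)^{2} = -3 + \left(28 + g\right)^{2}$)
$F{\left(K \right)} = - \frac{7}{4}$ ($F{\left(K \right)} = \frac{7}{-4 + 0} = \frac{7}{-4} = 7 \left(- \frac{1}{4}\right) = - \frac{7}{4}$)
$\left(3066 - 2400\right) + F{\left(z{\left(8 \right)} \right)} = \left(3066 - 2400\right) - \frac{7}{4} = 666 - \frac{7}{4} = \frac{2657}{4}$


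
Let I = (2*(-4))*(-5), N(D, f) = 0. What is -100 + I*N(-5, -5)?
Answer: -100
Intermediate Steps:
I = 40 (I = -8*(-5) = 40)
-100 + I*N(-5, -5) = -100 + 40*0 = -100 + 0 = -100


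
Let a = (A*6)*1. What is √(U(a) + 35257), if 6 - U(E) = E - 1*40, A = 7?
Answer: √35261 ≈ 187.78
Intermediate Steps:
a = 42 (a = (7*6)*1 = 42*1 = 42)
U(E) = 46 - E (U(E) = 6 - (E - 1*40) = 6 - (E - 40) = 6 - (-40 + E) = 6 + (40 - E) = 46 - E)
√(U(a) + 35257) = √((46 - 1*42) + 35257) = √((46 - 42) + 35257) = √(4 + 35257) = √35261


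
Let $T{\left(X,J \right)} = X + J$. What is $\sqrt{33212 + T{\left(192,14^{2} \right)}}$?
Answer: $40 \sqrt{21} \approx 183.3$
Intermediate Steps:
$T{\left(X,J \right)} = J + X$
$\sqrt{33212 + T{\left(192,14^{2} \right)}} = \sqrt{33212 + \left(14^{2} + 192\right)} = \sqrt{33212 + \left(196 + 192\right)} = \sqrt{33212 + 388} = \sqrt{33600} = 40 \sqrt{21}$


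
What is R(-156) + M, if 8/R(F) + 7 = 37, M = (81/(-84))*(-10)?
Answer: 2081/210 ≈ 9.9095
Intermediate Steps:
M = 135/14 (M = (81*(-1/84))*(-10) = -27/28*(-10) = 135/14 ≈ 9.6429)
R(F) = 4/15 (R(F) = 8/(-7 + 37) = 8/30 = 8*(1/30) = 4/15)
R(-156) + M = 4/15 + 135/14 = 2081/210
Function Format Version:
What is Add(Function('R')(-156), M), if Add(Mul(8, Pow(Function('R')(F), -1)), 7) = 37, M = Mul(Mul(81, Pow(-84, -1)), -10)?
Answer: Rational(2081, 210) ≈ 9.9095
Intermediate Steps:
M = Rational(135, 14) (M = Mul(Mul(81, Rational(-1, 84)), -10) = Mul(Rational(-27, 28), -10) = Rational(135, 14) ≈ 9.6429)
Function('R')(F) = Rational(4, 15) (Function('R')(F) = Mul(8, Pow(Add(-7, 37), -1)) = Mul(8, Pow(30, -1)) = Mul(8, Rational(1, 30)) = Rational(4, 15))
Add(Function('R')(-156), M) = Add(Rational(4, 15), Rational(135, 14)) = Rational(2081, 210)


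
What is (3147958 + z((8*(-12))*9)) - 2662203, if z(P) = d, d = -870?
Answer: 484885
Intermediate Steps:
z(P) = -870
(3147958 + z((8*(-12))*9)) - 2662203 = (3147958 - 870) - 2662203 = 3147088 - 2662203 = 484885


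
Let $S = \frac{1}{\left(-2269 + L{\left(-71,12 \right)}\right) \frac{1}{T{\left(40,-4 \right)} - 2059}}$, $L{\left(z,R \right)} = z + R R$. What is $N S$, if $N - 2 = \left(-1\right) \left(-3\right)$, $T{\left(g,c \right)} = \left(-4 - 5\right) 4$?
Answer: $\frac{10475}{2196} \approx 4.77$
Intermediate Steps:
$T{\left(g,c \right)} = -36$ ($T{\left(g,c \right)} = \left(-9\right) 4 = -36$)
$L{\left(z,R \right)} = z + R^{2}$
$S = \frac{2095}{2196}$ ($S = \frac{1}{\left(-2269 - \left(71 - 12^{2}\right)\right) \frac{1}{-36 - 2059}} = \frac{1}{\left(-2269 + \left(-71 + 144\right)\right) \frac{1}{-2095}} = \frac{1}{\left(-2269 + 73\right) \left(- \frac{1}{2095}\right)} = \frac{1}{\left(-2196\right) \left(- \frac{1}{2095}\right)} = \frac{1}{\frac{2196}{2095}} = \frac{2095}{2196} \approx 0.95401$)
$N = 5$ ($N = 2 - -3 = 2 + 3 = 5$)
$N S = 5 \cdot \frac{2095}{2196} = \frac{10475}{2196}$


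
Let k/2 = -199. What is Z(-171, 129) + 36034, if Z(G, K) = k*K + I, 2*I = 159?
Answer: -30457/2 ≈ -15229.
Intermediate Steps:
k = -398 (k = 2*(-199) = -398)
I = 159/2 (I = (½)*159 = 159/2 ≈ 79.500)
Z(G, K) = 159/2 - 398*K (Z(G, K) = -398*K + 159/2 = 159/2 - 398*K)
Z(-171, 129) + 36034 = (159/2 - 398*129) + 36034 = (159/2 - 51342) + 36034 = -102525/2 + 36034 = -30457/2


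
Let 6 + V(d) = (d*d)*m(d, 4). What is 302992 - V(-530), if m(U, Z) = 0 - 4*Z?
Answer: 4797398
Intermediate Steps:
m(U, Z) = -4*Z
V(d) = -6 - 16*d**2 (V(d) = -6 + (d*d)*(-4*4) = -6 + d**2*(-16) = -6 - 16*d**2)
302992 - V(-530) = 302992 - (-6 - 16*(-530)**2) = 302992 - (-6 - 16*280900) = 302992 - (-6 - 4494400) = 302992 - 1*(-4494406) = 302992 + 4494406 = 4797398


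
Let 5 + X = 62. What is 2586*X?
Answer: 147402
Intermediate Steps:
X = 57 (X = -5 + 62 = 57)
2586*X = 2586*57 = 147402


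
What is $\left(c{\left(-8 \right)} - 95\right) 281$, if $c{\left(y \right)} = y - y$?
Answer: $-26695$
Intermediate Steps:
$c{\left(y \right)} = 0$
$\left(c{\left(-8 \right)} - 95\right) 281 = \left(0 - 95\right) 281 = \left(-95\right) 281 = -26695$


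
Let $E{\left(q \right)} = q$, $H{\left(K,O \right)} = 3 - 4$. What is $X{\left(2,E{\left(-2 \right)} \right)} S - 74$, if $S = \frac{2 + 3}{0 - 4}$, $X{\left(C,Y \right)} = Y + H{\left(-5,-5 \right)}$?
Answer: $- \frac{281}{4} \approx -70.25$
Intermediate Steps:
$H{\left(K,O \right)} = -1$ ($H{\left(K,O \right)} = 3 - 4 = -1$)
$X{\left(C,Y \right)} = -1 + Y$ ($X{\left(C,Y \right)} = Y - 1 = -1 + Y$)
$S = - \frac{5}{4}$ ($S = \frac{5}{-4} = 5 \left(- \frac{1}{4}\right) = - \frac{5}{4} \approx -1.25$)
$X{\left(2,E{\left(-2 \right)} \right)} S - 74 = \left(-1 - 2\right) \left(- \frac{5}{4}\right) - 74 = \left(-3\right) \left(- \frac{5}{4}\right) - 74 = \frac{15}{4} - 74 = - \frac{281}{4}$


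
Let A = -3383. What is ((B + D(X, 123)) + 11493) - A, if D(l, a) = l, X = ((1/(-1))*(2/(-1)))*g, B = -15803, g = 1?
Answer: -925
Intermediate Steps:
X = 2 (X = ((1/(-1))*(2/(-1)))*1 = ((1*(-1))*(2*(-1)))*1 = -1*(-2)*1 = 2*1 = 2)
((B + D(X, 123)) + 11493) - A = ((-15803 + 2) + 11493) - 1*(-3383) = (-15801 + 11493) + 3383 = -4308 + 3383 = -925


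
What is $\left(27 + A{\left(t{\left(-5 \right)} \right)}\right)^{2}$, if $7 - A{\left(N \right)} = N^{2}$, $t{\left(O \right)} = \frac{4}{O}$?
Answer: $\frac{695556}{625} \approx 1112.9$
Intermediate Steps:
$A{\left(N \right)} = 7 - N^{2}$
$\left(27 + A{\left(t{\left(-5 \right)} \right)}\right)^{2} = \left(27 + \left(7 - \left(\frac{4}{-5}\right)^{2}\right)\right)^{2} = \left(27 + \left(7 - \left(4 \left(- \frac{1}{5}\right)\right)^{2}\right)\right)^{2} = \left(27 + \left(7 - \left(- \frac{4}{5}\right)^{2}\right)\right)^{2} = \left(27 + \left(7 - \frac{16}{25}\right)\right)^{2} = \left(27 + \frac{159}{25}\right)^{2} = \left(\frac{834}{25}\right)^{2} = \frac{695556}{625}$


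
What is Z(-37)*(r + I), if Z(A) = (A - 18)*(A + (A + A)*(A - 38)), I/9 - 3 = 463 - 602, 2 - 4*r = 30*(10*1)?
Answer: 787449355/2 ≈ 3.9372e+8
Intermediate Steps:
r = -149/2 (r = 1/2 - 15*10*1/2 = 1/2 - 15*10/2 = 1/2 - 1/4*300 = 1/2 - 75 = -149/2 ≈ -74.500)
I = -1224 (I = 27 + 9*(463 - 602) = 27 + 9*(-139) = 27 - 1251 = -1224)
Z(A) = (-18 + A)*(A + 2*A*(-38 + A)) (Z(A) = (-18 + A)*(A + (2*A)*(-38 + A)) = (-18 + A)*(A + 2*A*(-38 + A)))
Z(-37)*(r + I) = (-37*(1350 - 111*(-37) + 2*(-37)**2))*(-149/2 - 1224) = -37*(1350 + 4107 + 2*1369)*(-2597/2) = -37*(1350 + 4107 + 2738)*(-2597/2) = -37*8195*(-2597/2) = -303215*(-2597/2) = 787449355/2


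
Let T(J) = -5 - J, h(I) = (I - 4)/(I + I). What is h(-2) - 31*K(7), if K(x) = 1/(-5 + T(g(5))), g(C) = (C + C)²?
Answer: 98/55 ≈ 1.7818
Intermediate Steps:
h(I) = (-4 + I)/(2*I) (h(I) = (-4 + I)/((2*I)) = (-4 + I)*(1/(2*I)) = (-4 + I)/(2*I))
g(C) = 4*C² (g(C) = (2*C)² = 4*C²)
K(x) = -1/110 (K(x) = 1/(-5 + (-5 - 4*5²)) = 1/(-5 + (-5 - 4*25)) = 1/(-5 + (-5 - 1*100)) = 1/(-5 + (-5 - 100)) = 1/(-5 - 105) = 1/(-110) = -1/110)
h(-2) - 31*K(7) = (½)*(-4 - 2)/(-2) - 31*(-1/110) = (½)*(-½)*(-6) + 31/110 = 3/2 + 31/110 = 98/55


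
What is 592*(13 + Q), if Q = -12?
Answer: 592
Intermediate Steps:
592*(13 + Q) = 592*(13 - 12) = 592*1 = 592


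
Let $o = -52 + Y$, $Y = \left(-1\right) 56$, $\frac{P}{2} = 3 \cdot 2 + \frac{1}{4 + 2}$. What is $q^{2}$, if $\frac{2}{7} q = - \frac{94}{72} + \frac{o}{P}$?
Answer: $\frac{8802380041}{7096896} \approx 1240.3$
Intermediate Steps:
$P = \frac{37}{3}$ ($P = 2 \left(3 \cdot 2 + \frac{1}{4 + 2}\right) = 2 \left(6 + \frac{1}{6}\right) = 2 \cdot \frac{37}{6} = \frac{37}{3} \approx 12.333$)
$Y = -56$
$o = -108$ ($o = -52 - 56 = -108$)
$q = - \frac{93821}{2664}$ ($q = \frac{7 \left(- \frac{94}{72} - \frac{108}{\frac{37}{3}}\right)}{2} = \frac{7 \left(\left(-94\right) \frac{1}{72} - \frac{324}{37}\right)}{2} = \frac{7 \left(- \frac{47}{36} - \frac{324}{37}\right)}{2} = \frac{7}{2} \left(- \frac{13403}{1332}\right) = - \frac{93821}{2664} \approx -35.218$)
$q^{2} = \left(- \frac{93821}{2664}\right)^{2} = \frac{8802380041}{7096896}$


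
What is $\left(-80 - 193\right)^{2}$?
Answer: $74529$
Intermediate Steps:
$\left(-80 - 193\right)^{2} = \left(-273\right)^{2} = 74529$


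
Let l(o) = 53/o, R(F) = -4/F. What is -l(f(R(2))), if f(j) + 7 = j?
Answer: 53/9 ≈ 5.8889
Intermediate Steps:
f(j) = -7 + j
-l(f(R(2))) = -53/(-7 - 4/2) = -53/(-7 - 4*½) = -53/(-7 - 2) = -53/(-9) = -53*(-1)/9 = -1*(-53/9) = 53/9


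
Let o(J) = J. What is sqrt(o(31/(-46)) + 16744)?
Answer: 3*sqrt(3936542)/46 ≈ 129.40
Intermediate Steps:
sqrt(o(31/(-46)) + 16744) = sqrt(31/(-46) + 16744) = sqrt(31*(-1/46) + 16744) = sqrt(-31/46 + 16744) = sqrt(770193/46) = 3*sqrt(3936542)/46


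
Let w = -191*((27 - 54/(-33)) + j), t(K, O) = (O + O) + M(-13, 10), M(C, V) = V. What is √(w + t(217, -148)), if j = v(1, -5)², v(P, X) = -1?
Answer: 6*I*√19987/11 ≈ 77.114*I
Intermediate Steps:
t(K, O) = 10 + 2*O (t(K, O) = (O + O) + 10 = 2*O + 10 = 10 + 2*O)
j = 1 (j = (-1)² = 1)
w = -62266/11 (w = -191*((27 - 54/(-33)) + 1) = -191*((27 - 54*(-1)/33) + 1) = -191*((27 - 1*(-18/11)) + 1) = -191*((27 + 18/11) + 1) = -191*(315/11 + 1) = -191*326/11 = -62266/11 ≈ -5660.5)
√(w + t(217, -148)) = √(-62266/11 + (10 + 2*(-148))) = √(-62266/11 + (10 - 296)) = √(-62266/11 - 286) = √(-65412/11) = 6*I*√19987/11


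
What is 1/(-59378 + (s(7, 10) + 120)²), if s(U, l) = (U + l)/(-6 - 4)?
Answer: -100/4538311 ≈ -2.2035e-5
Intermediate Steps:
s(U, l) = -U/10 - l/10 (s(U, l) = (U + l)/(-10) = (U + l)*(-⅒) = -U/10 - l/10)
1/(-59378 + (s(7, 10) + 120)²) = 1/(-59378 + ((-⅒*7 - ⅒*10) + 120)²) = 1/(-59378 + ((-7/10 - 1) + 120)²) = 1/(-59378 + (-17/10 + 120)²) = 1/(-59378 + (1183/10)²) = 1/(-59378 + 1399489/100) = 1/(-4538311/100) = -100/4538311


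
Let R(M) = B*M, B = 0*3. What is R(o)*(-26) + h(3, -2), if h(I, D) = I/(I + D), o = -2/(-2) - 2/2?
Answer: 3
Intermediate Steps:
B = 0
o = 0 (o = -2*(-½) - 2*½ = 1 - 1 = 0)
h(I, D) = I/(D + I)
R(M) = 0 (R(M) = 0*M = 0)
R(o)*(-26) + h(3, -2) = 0*(-26) + 3/(-2 + 3) = 0 + 3/1 = 0 + 3*1 = 0 + 3 = 3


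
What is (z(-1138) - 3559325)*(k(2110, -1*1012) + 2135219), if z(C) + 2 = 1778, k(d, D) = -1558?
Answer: -7590603556889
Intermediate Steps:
z(C) = 1776 (z(C) = -2 + 1778 = 1776)
(z(-1138) - 3559325)*(k(2110, -1*1012) + 2135219) = (1776 - 3559325)*(-1558 + 2135219) = -3557549*2133661 = -7590603556889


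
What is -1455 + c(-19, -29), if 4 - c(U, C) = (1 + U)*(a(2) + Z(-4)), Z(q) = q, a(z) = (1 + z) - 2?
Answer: -1505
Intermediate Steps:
a(z) = -1 + z
c(U, C) = 7 + 3*U (c(U, C) = 4 - (1 + U)*((-1 + 2) - 4) = 4 - (1 + U)*(1 - 4) = 4 - (1 + U)*(-3) = 4 - (-3 - 3*U) = 4 + (3 + 3*U) = 7 + 3*U)
-1455 + c(-19, -29) = -1455 + (7 + 3*(-19)) = -1455 + (7 - 57) = -1455 - 50 = -1505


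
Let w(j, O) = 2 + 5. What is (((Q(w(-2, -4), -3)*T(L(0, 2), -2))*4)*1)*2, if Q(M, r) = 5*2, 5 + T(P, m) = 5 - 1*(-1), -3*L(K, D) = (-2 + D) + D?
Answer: 80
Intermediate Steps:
L(K, D) = ⅔ - 2*D/3 (L(K, D) = -((-2 + D) + D)/3 = -(-2 + 2*D)/3 = ⅔ - 2*D/3)
T(P, m) = 1 (T(P, m) = -5 + (5 - 1*(-1)) = -5 + (5 + 1) = -5 + 6 = 1)
w(j, O) = 7
Q(M, r) = 10
(((Q(w(-2, -4), -3)*T(L(0, 2), -2))*4)*1)*2 = (((10*1)*4)*1)*2 = ((10*4)*1)*2 = (40*1)*2 = 40*2 = 80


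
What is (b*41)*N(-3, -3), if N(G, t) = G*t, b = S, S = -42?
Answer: -15498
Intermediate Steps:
b = -42
(b*41)*N(-3, -3) = (-42*41)*(-3*(-3)) = -1722*9 = -15498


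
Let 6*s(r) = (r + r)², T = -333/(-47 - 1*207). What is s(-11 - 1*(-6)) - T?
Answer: 11701/762 ≈ 15.356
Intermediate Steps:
T = 333/254 (T = -333/(-47 - 207) = -333/(-254) = -333*(-1/254) = 333/254 ≈ 1.3110)
s(r) = 2*r²/3 (s(r) = (r + r)²/6 = (2*r)²/6 = (4*r²)/6 = 2*r²/3)
s(-11 - 1*(-6)) - T = 2*(-11 - 1*(-6))²/3 - 1*333/254 = 2*(-11 + 6)²/3 - 333/254 = (⅔)*(-5)² - 333/254 = (⅔)*25 - 333/254 = 50/3 - 333/254 = 11701/762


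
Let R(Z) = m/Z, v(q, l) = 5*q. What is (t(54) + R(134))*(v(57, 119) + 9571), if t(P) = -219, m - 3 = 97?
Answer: -144124288/67 ≈ -2.1511e+6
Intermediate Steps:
m = 100 (m = 3 + 97 = 100)
R(Z) = 100/Z
(t(54) + R(134))*(v(57, 119) + 9571) = (-219 + 100/134)*(5*57 + 9571) = (-219 + 100*(1/134))*(285 + 9571) = (-219 + 50/67)*9856 = -14623/67*9856 = -144124288/67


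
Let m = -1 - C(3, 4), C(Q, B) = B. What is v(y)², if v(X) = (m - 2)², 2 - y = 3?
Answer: 2401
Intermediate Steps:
m = -5 (m = -1 - 1*4 = -1 - 4 = -5)
y = -1 (y = 2 - 1*3 = 2 - 3 = -1)
v(X) = 49 (v(X) = (-5 - 2)² = (-7)² = 49)
v(y)² = 49² = 2401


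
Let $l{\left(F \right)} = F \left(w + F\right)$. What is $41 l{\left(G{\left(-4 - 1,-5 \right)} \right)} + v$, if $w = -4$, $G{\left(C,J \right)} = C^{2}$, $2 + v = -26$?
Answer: $21497$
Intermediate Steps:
$v = -28$ ($v = -2 - 26 = -28$)
$l{\left(F \right)} = F \left(-4 + F\right)$
$41 l{\left(G{\left(-4 - 1,-5 \right)} \right)} + v = 41 \left(-4 - 1\right)^{2} \left(-4 + \left(-4 - 1\right)^{2}\right) - 28 = 41 \left(-5\right)^{2} \left(-4 + \left(-5\right)^{2}\right) - 28 = 41 \cdot 25 \left(-4 + 25\right) - 28 = 41 \cdot 25 \cdot 21 - 28 = 41 \cdot 525 - 28 = 21525 - 28 = 21497$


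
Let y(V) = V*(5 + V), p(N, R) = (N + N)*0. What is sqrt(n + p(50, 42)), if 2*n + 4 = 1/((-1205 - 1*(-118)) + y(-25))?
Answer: 9*I*sqrt(34046)/1174 ≈ 1.4145*I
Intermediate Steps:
p(N, R) = 0 (p(N, R) = (2*N)*0 = 0)
n = -2349/1174 (n = -2 + 1/(2*((-1205 - 1*(-118)) - 25*(5 - 25))) = -2 + 1/(2*((-1205 + 118) - 25*(-20))) = -2 + 1/(2*(-1087 + 500)) = -2 + (1/2)/(-587) = -2 + (1/2)*(-1/587) = -2 - 1/1174 = -2349/1174 ≈ -2.0009)
sqrt(n + p(50, 42)) = sqrt(-2349/1174 + 0) = sqrt(-2349/1174) = 9*I*sqrt(34046)/1174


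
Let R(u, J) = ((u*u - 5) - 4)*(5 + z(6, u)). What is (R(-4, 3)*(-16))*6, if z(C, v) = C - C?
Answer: -3360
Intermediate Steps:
z(C, v) = 0
R(u, J) = -45 + 5*u² (R(u, J) = ((u*u - 5) - 4)*(5 + 0) = ((u² - 5) - 4)*5 = ((-5 + u²) - 4)*5 = (-9 + u²)*5 = -45 + 5*u²)
(R(-4, 3)*(-16))*6 = ((-45 + 5*(-4)²)*(-16))*6 = ((-45 + 5*16)*(-16))*6 = ((-45 + 80)*(-16))*6 = (35*(-16))*6 = -560*6 = -3360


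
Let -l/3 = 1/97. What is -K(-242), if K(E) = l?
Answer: 3/97 ≈ 0.030928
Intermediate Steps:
l = -3/97 ≈ -0.030928
K(E) = -3/97
-K(-242) = -1*(-3/97) = 3/97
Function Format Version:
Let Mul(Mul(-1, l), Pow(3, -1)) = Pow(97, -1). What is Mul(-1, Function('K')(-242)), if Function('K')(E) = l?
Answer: Rational(3, 97) ≈ 0.030928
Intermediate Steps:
l = Rational(-3, 97) (l = Mul(-3, Pow(97, -1)) = Mul(-3, Rational(1, 97)) = Rational(-3, 97) ≈ -0.030928)
Function('K')(E) = Rational(-3, 97)
Mul(-1, Function('K')(-242)) = Mul(-1, Rational(-3, 97)) = Rational(3, 97)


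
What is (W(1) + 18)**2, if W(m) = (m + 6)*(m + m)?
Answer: 1024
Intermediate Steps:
W(m) = 2*m*(6 + m) (W(m) = (6 + m)*(2*m) = 2*m*(6 + m))
(W(1) + 18)**2 = (2*1*(6 + 1) + 18)**2 = (2*1*7 + 18)**2 = (14 + 18)**2 = 32**2 = 1024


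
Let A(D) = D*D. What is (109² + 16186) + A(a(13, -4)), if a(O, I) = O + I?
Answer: 28148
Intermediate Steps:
a(O, I) = I + O
A(D) = D²
(109² + 16186) + A(a(13, -4)) = (109² + 16186) + (-4 + 13)² = (11881 + 16186) + 9² = 28067 + 81 = 28148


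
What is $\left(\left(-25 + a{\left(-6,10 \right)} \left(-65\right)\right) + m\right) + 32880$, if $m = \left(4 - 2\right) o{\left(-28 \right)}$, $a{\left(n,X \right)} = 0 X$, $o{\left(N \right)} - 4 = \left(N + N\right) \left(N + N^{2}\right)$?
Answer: $-51809$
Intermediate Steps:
$o{\left(N \right)} = 4 + 2 N \left(N + N^{2}\right)$ ($o{\left(N \right)} = 4 + \left(N + N\right) \left(N + N^{2}\right) = 4 + 2 N \left(N + N^{2}\right)$)
$a{\left(n,X \right)} = 0$
$m = -84664$ ($m = \left(4 - 2\right) \left(4 + 2 \left(-28\right)^{2} + 2 \left(-28\right)^{3}\right) = 2 \left(4 + 2 \cdot 784 + 2 \left(-21952\right)\right) = 2 \left(4 + 1568 - 43904\right) = 2 \left(-42332\right) = -84664$)
$\left(\left(-25 + a{\left(-6,10 \right)} \left(-65\right)\right) + m\right) + 32880 = \left(\left(-25 + 0 \left(-65\right)\right) - 84664\right) + 32880 = \left(\left(-25 + 0\right) - 84664\right) + 32880 = \left(-25 - 84664\right) + 32880 = -84689 + 32880 = -51809$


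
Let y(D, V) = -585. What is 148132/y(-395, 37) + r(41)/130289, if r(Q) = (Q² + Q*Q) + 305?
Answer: -19297824953/76219065 ≈ -253.19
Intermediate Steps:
r(Q) = 305 + 2*Q² (r(Q) = (Q² + Q²) + 305 = 2*Q² + 305 = 305 + 2*Q²)
148132/y(-395, 37) + r(41)/130289 = 148132/(-585) + (305 + 2*41²)/130289 = 148132*(-1/585) + (305 + 2*1681)*(1/130289) = -148132/585 + (305 + 3362)*(1/130289) = -148132/585 + 3667*(1/130289) = -148132/585 + 3667/130289 = -19297824953/76219065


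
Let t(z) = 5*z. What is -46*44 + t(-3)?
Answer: -2039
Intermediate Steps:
-46*44 + t(-3) = -46*44 + 5*(-3) = -2024 - 15 = -2039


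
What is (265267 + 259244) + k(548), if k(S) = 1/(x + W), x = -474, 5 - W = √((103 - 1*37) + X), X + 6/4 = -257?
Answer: 32992266277/62901 + I*√770/440307 ≈ 5.2451e+5 + 6.3022e-5*I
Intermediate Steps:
X = -517/2 (X = -3/2 - 257 = -517/2 ≈ -258.50)
W = 5 - I*√770/2 (W = 5 - √((103 - 1*37) - 517/2) = 5 - √((103 - 37) - 517/2) = 5 - √(66 - 517/2) = 5 - √(-385/2) = 5 - I*√770/2 ≈ 5.0 - 13.874*I)
k(S) = 1/(-469 - I*√770/2) (k(S) = 1/(-474 + (5 - I*√770/2)) = 1/(-469 - I*√770/2))
(265267 + 259244) + k(548) = (265267 + 259244) + (-134/62901 + I*√770/440307) = 524511 + (-134/62901 + I*√770/440307) = 32992266277/62901 + I*√770/440307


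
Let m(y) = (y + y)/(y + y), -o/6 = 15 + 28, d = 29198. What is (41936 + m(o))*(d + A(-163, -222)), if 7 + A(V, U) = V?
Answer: 1217347236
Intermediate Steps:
A(V, U) = -7 + V
o = -258 (o = -6*(15 + 28) = -6*43 = -258)
m(y) = 1 (m(y) = (2*y)/((2*y)) = (2*y)*(1/(2*y)) = 1)
(41936 + m(o))*(d + A(-163, -222)) = (41936 + 1)*(29198 + (-7 - 163)) = 41937*(29198 - 170) = 41937*29028 = 1217347236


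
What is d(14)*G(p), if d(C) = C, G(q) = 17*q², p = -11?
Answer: 28798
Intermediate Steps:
d(14)*G(p) = 14*(17*(-11)²) = 14*(17*121) = 14*2057 = 28798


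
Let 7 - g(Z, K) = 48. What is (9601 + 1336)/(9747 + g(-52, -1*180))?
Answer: 10937/9706 ≈ 1.1268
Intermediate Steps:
g(Z, K) = -41 (g(Z, K) = 7 - 1*48 = 7 - 48 = -41)
(9601 + 1336)/(9747 + g(-52, -1*180)) = (9601 + 1336)/(9747 - 41) = 10937/9706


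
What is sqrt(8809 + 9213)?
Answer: sqrt(18022) ≈ 134.25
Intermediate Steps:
sqrt(8809 + 9213) = sqrt(18022)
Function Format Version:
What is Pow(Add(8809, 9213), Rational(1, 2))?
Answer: Pow(18022, Rational(1, 2)) ≈ 134.25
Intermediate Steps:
Pow(Add(8809, 9213), Rational(1, 2)) = Pow(18022, Rational(1, 2))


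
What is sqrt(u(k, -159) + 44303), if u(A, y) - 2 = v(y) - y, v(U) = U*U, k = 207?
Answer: sqrt(69745) ≈ 264.09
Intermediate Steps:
v(U) = U**2
u(A, y) = 2 + y**2 - y (u(A, y) = 2 + (y**2 - y) = 2 + y**2 - y)
sqrt(u(k, -159) + 44303) = sqrt((2 + (-159)**2 - 1*(-159)) + 44303) = sqrt((2 + 25281 + 159) + 44303) = sqrt(25442 + 44303) = sqrt(69745)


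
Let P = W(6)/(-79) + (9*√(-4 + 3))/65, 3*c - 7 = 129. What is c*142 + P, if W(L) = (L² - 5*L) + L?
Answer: 1525612/237 + 9*I/65 ≈ 6437.2 + 0.13846*I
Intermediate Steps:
W(L) = L² - 4*L
c = 136/3 (c = 7/3 + (⅓)*129 = 7/3 + 43 = 136/3 ≈ 45.333)
P = -12/79 + 9*I/65 (P = (6*(-4 + 6))/(-79) + (9*√(-4 + 3))/65 = (6*2)*(-1/79) + (9*√(-1))*(1/65) = 12*(-1/79) + (9*I)*(1/65) = -12/79 + 9*I/65 ≈ -0.1519 + 0.13846*I)
c*142 + P = (136/3)*142 + (-12/79 + 9*I/65) = 19312/3 + (-12/79 + 9*I/65) = 1525612/237 + 9*I/65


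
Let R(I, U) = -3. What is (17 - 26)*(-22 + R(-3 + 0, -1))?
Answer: 225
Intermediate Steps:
(17 - 26)*(-22 + R(-3 + 0, -1)) = (17 - 26)*(-22 - 3) = -9*(-25) = 225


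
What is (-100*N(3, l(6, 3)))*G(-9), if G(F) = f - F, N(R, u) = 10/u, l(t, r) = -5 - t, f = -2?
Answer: 7000/11 ≈ 636.36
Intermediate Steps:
G(F) = -2 - F
(-100*N(3, l(6, 3)))*G(-9) = (-1000/(-5 - 1*6))*(-2 - 1*(-9)) = (-1000/(-5 - 6))*(-2 + 9) = -1000/(-11)*7 = -1000*(-1)/11*7 = -100*(-10/11)*7 = (1000/11)*7 = 7000/11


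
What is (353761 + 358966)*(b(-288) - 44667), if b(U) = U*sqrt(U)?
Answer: -31835376909 - 2463184512*I*sqrt(2) ≈ -3.1835e+10 - 3.4835e+9*I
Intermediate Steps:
b(U) = U**(3/2)
(353761 + 358966)*(b(-288) - 44667) = (353761 + 358966)*((-288)**(3/2) - 44667) = 712727*(-3456*I*sqrt(2) - 44667) = 712727*(-44667 - 3456*I*sqrt(2)) = -31835376909 - 2463184512*I*sqrt(2)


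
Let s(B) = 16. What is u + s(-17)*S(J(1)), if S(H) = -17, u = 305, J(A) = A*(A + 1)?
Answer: 33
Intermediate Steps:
J(A) = A*(1 + A)
u + s(-17)*S(J(1)) = 305 + 16*(-17) = 305 - 272 = 33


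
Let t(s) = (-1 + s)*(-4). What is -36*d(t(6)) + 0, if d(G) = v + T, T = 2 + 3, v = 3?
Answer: -288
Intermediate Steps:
T = 5
t(s) = 4 - 4*s
d(G) = 8 (d(G) = 3 + 5 = 8)
-36*d(t(6)) + 0 = -36*8 + 0 = -288 + 0 = -288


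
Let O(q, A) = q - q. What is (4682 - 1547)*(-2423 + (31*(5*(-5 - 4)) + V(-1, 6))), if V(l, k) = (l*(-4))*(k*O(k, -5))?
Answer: -11969430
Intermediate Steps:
O(q, A) = 0
V(l, k) = 0 (V(l, k) = (l*(-4))*(k*0) = -4*l*0 = 0)
(4682 - 1547)*(-2423 + (31*(5*(-5 - 4)) + V(-1, 6))) = (4682 - 1547)*(-2423 + (31*(5*(-5 - 4)) + 0)) = 3135*(-2423 + (31*(5*(-9)) + 0)) = 3135*(-2423 + (31*(-45) + 0)) = 3135*(-2423 + (-1395 + 0)) = 3135*(-2423 - 1395) = 3135*(-3818) = -11969430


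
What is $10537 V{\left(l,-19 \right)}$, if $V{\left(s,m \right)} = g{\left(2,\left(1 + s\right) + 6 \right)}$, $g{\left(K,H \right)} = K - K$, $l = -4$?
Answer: $0$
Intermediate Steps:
$g{\left(K,H \right)} = 0$
$V{\left(s,m \right)} = 0$
$10537 V{\left(l,-19 \right)} = 10537 \cdot 0 = 0$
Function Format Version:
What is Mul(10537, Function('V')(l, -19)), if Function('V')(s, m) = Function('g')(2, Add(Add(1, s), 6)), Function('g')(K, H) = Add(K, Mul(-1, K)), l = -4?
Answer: 0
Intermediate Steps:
Function('g')(K, H) = 0
Function('V')(s, m) = 0
Mul(10537, Function('V')(l, -19)) = Mul(10537, 0) = 0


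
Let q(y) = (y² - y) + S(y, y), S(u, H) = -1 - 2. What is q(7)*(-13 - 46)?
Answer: -2301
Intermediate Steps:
S(u, H) = -3
q(y) = -3 + y² - y (q(y) = (y² - y) - 3 = -3 + y² - y)
q(7)*(-13 - 46) = (-3 + 7² - 1*7)*(-13 - 46) = (-3 + 49 - 7)*(-59) = 39*(-59) = -2301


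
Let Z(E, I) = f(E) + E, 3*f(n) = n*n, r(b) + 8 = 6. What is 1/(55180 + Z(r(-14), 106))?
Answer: 3/165538 ≈ 1.8123e-5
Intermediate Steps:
r(b) = -2 (r(b) = -8 + 6 = -2)
f(n) = n**2/3 (f(n) = (n*n)/3 = n**2/3)
Z(E, I) = E + E**2/3 (Z(E, I) = E**2/3 + E = E + E**2/3)
1/(55180 + Z(r(-14), 106)) = 1/(55180 + (1/3)*(-2)*(3 - 2)) = 1/(55180 + (1/3)*(-2)*1) = 1/(55180 - 2/3) = 1/(165538/3) = 3/165538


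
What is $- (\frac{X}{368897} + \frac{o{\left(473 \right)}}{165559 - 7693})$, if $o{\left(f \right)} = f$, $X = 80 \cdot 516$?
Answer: $- \frac{155609227}{1354332414} \approx -0.1149$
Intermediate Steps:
$X = 41280$
$- (\frac{X}{368897} + \frac{o{\left(473 \right)}}{165559 - 7693}) = - (\frac{41280}{368897} + \frac{473}{165559 - 7693}) = - (41280 \cdot \frac{1}{368897} + \frac{473}{165559 - 7693}) = - (\frac{960}{8579} + \frac{473}{157866}) = \left(-1\right) \frac{155609227}{1354332414} = - \frac{155609227}{1354332414}$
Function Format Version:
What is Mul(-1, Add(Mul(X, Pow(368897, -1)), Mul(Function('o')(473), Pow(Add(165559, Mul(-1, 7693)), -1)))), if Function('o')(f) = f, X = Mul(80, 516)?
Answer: Rational(-155609227, 1354332414) ≈ -0.11490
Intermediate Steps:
X = 41280
Mul(-1, Add(Mul(X, Pow(368897, -1)), Mul(Function('o')(473), Pow(Add(165559, Mul(-1, 7693)), -1)))) = Mul(-1, Add(Mul(41280, Pow(368897, -1)), Mul(473, Pow(Add(165559, Mul(-1, 7693)), -1)))) = Mul(-1, Add(Mul(41280, Rational(1, 368897)), Mul(473, Pow(Add(165559, -7693), -1)))) = Mul(-1, Add(Rational(960, 8579), Mul(473, Pow(157866, -1)))) = Mul(-1, Add(Rational(960, 8579), Mul(473, Rational(1, 157866)))) = Mul(-1, Add(Rational(960, 8579), Rational(473, 157866))) = Mul(-1, Rational(155609227, 1354332414)) = Rational(-155609227, 1354332414)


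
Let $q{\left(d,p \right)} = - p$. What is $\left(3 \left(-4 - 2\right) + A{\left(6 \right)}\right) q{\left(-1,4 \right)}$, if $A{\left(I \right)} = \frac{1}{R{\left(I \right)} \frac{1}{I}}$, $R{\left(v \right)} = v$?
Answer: $68$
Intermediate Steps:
$A{\left(I \right)} = 1$ ($A{\left(I \right)} = \frac{1}{I \frac{1}{I}} = 1^{-1} = 1$)
$\left(3 \left(-4 - 2\right) + A{\left(6 \right)}\right) q{\left(-1,4 \right)} = \left(3 \left(-4 - 2\right) + 1\right) \left(\left(-1\right) 4\right) = \left(3 \left(-6\right) + 1\right) \left(-4\right) = \left(-18 + 1\right) \left(-4\right) = \left(-17\right) \left(-4\right) = 68$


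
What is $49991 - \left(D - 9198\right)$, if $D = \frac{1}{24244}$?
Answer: $\frac{1434978115}{24244} \approx 59189.0$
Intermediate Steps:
$D = \frac{1}{24244} \approx 4.1247 \cdot 10^{-5}$
$49991 - \left(D - 9198\right) = 49991 - \left(\frac{1}{24244} - 9198\right) = 49991 - - \frac{222996311}{24244} = 49991 + \frac{222996311}{24244} = \frac{1434978115}{24244}$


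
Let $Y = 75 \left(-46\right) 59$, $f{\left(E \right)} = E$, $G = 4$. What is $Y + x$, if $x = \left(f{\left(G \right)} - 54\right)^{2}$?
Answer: $-201050$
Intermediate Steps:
$x = 2500$ ($x = \left(4 - 54\right)^{2} = \left(-50\right)^{2} = 2500$)
$Y = -203550$ ($Y = \left(-3450\right) 59 = -203550$)
$Y + x = -203550 + 2500 = -201050$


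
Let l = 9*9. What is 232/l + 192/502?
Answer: 66008/20331 ≈ 3.2467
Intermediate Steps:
l = 81
232/l + 192/502 = 232/81 + 192/502 = 232*(1/81) + 192*(1/502) = 232/81 + 96/251 = 66008/20331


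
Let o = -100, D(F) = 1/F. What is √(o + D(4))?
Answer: I*√399/2 ≈ 9.9875*I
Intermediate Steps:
√(o + D(4)) = √(-100 + 1/4) = √(-100 + ¼) = √(-399/4) = I*√399/2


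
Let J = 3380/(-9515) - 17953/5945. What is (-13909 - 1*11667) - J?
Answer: -289311672581/11313335 ≈ -25573.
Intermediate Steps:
J = -38183379/11313335 (J = 3380*(-1/9515) - 17953*1/5945 = -676/1903 - 17953/5945 = -38183379/11313335 ≈ -3.3751)
(-13909 - 1*11667) - J = (-13909 - 1*11667) - 1*(-38183379/11313335) = (-13909 - 11667) + 38183379/11313335 = -25576 + 38183379/11313335 = -289311672581/11313335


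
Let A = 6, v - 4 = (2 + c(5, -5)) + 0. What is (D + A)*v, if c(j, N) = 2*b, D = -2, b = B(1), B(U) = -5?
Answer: -16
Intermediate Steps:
b = -5
c(j, N) = -10 (c(j, N) = 2*(-5) = -10)
v = -4 (v = 4 + ((2 - 10) + 0) = 4 + (-8 + 0) = 4 - 8 = -4)
(D + A)*v = (-2 + 6)*(-4) = 4*(-4) = -16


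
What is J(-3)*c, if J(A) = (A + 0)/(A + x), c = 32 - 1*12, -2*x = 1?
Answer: 120/7 ≈ 17.143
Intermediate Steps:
x = -1/2 (x = -1/2*1 = -1/2 ≈ -0.50000)
c = 20 (c = 32 - 12 = 20)
J(A) = A/(-1/2 + A) (J(A) = (A + 0)/(A - 1/2) = A/(-1/2 + A))
J(-3)*c = (2*(-3)/(-1 + 2*(-3)))*20 = (2*(-3)/(-1 - 6))*20 = (2*(-3)/(-7))*20 = (2*(-3)*(-1/7))*20 = (6/7)*20 = 120/7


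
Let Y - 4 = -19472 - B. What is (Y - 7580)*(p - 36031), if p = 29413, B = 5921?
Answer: 218188842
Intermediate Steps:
Y = -25389 (Y = 4 + (-19472 - 1*5921) = 4 + (-19472 - 5921) = 4 - 25393 = -25389)
(Y - 7580)*(p - 36031) = (-25389 - 7580)*(29413 - 36031) = -32969*(-6618) = 218188842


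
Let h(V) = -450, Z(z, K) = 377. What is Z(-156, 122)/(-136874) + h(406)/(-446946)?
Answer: -17817557/10195881134 ≈ -0.0017475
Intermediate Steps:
Z(-156, 122)/(-136874) + h(406)/(-446946) = 377/(-136874) - 450/(-446946) = 377*(-1/136874) - 450*(-1/446946) = -377/136874 + 75/74491 = -17817557/10195881134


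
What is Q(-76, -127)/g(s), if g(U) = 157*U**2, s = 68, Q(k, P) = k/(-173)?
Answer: 19/31398116 ≈ 6.0513e-7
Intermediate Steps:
Q(k, P) = -k/173 (Q(k, P) = k*(-1/173) = -k/173)
Q(-76, -127)/g(s) = (-1/173*(-76))/((157*68**2)) = 76/(173*((157*4624))) = (76/173)/725968 = (76/173)*(1/725968) = 19/31398116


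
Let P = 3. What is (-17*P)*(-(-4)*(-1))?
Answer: 204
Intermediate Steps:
(-17*P)*(-(-4)*(-1)) = (-17*3)*(-(-4)*(-1)) = -(-51)*4 = -51*(-4) = 204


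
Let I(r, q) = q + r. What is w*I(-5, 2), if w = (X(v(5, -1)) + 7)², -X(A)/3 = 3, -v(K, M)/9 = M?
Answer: -12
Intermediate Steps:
v(K, M) = -9*M
X(A) = -9 (X(A) = -3*3 = -9)
w = 4 (w = (-9 + 7)² = (-2)² = 4)
w*I(-5, 2) = 4*(2 - 5) = 4*(-3) = -12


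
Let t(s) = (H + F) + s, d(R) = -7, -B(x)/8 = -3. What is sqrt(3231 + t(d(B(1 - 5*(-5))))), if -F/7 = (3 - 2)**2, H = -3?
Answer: sqrt(3214) ≈ 56.692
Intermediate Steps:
F = -7 (F = -7*(3 - 2)**2 = -7*1**2 = -7*1 = -7)
B(x) = 24 (B(x) = -8*(-3) = 24)
t(s) = -10 + s (t(s) = (-3 - 7) + s = -10 + s)
sqrt(3231 + t(d(B(1 - 5*(-5))))) = sqrt(3231 + (-10 - 7)) = sqrt(3231 - 17) = sqrt(3214)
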